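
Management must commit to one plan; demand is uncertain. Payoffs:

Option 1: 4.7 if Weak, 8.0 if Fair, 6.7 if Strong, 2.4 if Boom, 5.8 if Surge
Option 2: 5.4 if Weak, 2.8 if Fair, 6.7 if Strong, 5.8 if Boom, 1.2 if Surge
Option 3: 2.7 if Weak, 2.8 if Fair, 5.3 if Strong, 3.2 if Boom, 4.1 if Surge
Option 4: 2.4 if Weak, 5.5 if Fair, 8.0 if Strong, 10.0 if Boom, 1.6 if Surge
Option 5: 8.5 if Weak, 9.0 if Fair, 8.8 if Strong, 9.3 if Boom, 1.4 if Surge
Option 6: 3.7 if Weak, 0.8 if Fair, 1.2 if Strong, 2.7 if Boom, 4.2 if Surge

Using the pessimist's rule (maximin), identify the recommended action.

Row minima: Option 1=2.4, Option 2=1.2, Option 3=2.7, Option 4=1.6, Option 5=1.4, Option 6=0.8
Best worst-case = 2.7 → Option 3.

Option 3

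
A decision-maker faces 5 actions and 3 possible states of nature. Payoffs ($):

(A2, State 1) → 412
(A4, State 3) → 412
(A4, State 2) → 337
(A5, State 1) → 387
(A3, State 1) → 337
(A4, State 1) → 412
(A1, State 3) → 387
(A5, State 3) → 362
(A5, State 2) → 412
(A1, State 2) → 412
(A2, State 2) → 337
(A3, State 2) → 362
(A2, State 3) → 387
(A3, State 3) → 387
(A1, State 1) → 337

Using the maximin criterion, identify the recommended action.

Row minima: A1=337, A2=337, A3=337, A4=337, A5=362
Best worst-case = 362 → A5.

A5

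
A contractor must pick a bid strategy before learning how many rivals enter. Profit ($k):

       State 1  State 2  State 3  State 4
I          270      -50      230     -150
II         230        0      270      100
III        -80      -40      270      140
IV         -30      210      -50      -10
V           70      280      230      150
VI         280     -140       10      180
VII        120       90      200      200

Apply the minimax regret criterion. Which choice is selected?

Column bests: State 1=280, State 2=280, State 3=270, State 4=200.
I regrets: 10, 330, 40, 350 → max 350
II regrets: 50, 280, 0, 100 → max 280
III regrets: 360, 320, 0, 60 → max 360
IV regrets: 310, 70, 320, 210 → max 320
V regrets: 210, 0, 40, 50 → max 210
VI regrets: 0, 420, 260, 20 → max 420
VII regrets: 160, 190, 70, 0 → max 190
Smallest max regret = 190 → VII.

VII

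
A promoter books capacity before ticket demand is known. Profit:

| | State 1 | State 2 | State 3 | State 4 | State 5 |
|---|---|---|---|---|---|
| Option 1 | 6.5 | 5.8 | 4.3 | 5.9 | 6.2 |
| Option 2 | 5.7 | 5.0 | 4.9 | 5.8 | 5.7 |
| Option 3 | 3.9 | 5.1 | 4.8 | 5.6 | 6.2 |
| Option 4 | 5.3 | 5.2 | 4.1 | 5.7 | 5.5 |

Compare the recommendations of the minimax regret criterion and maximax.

minimax regret → Option 1; maximax → Option 1 (agree)

Column bests: State 1=6.5, State 2=5.8, State 3=4.9, State 4=5.9, State 5=6.2.
Option 1 regrets: 0.0, 0.0, 0.6, 0.0, 0.0 → max 0.6
Option 2 regrets: 0.8, 0.8, 0.0, 0.1, 0.5 → max 0.8
Option 3 regrets: 2.6, 0.7, 0.1, 0.3, 0.0 → max 2.6
Option 4 regrets: 1.2, 0.6, 0.8, 0.2, 0.7 → max 1.2
Smallest max regret = 0.6 → Option 1.
Row maxima: Option 1=6.5, Option 2=5.8, Option 3=6.2, Option 4=5.7
Best best-case = 6.5 → Option 1.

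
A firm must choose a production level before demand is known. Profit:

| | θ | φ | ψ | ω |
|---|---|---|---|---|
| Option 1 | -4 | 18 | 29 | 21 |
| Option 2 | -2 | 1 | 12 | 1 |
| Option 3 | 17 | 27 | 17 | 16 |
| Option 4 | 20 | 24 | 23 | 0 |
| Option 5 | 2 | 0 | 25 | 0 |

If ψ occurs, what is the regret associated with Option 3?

12

Best payoff under ψ is 29.
Regret = 29 − 17 = 12.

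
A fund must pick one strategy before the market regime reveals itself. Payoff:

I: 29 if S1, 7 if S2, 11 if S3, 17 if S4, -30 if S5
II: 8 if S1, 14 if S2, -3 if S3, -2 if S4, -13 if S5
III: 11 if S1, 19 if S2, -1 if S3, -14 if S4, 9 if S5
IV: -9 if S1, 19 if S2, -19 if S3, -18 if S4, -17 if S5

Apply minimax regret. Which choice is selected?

II

Column bests: S1=29, S2=19, S3=11, S4=17, S5=9.
I regrets: 0, 12, 0, 0, 39 → max 39
II regrets: 21, 5, 14, 19, 22 → max 22
III regrets: 18, 0, 12, 31, 0 → max 31
IV regrets: 38, 0, 30, 35, 26 → max 38
Smallest max regret = 22 → II.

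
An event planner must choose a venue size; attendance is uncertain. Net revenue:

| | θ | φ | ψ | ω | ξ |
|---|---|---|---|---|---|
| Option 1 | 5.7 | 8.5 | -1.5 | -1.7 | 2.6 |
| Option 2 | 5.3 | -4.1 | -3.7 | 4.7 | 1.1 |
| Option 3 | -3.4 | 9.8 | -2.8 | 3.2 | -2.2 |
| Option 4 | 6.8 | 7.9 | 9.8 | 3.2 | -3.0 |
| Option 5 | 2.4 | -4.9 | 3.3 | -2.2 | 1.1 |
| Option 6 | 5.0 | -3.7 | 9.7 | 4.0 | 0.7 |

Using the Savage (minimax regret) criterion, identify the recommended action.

Option 4

Column bests: θ=6.8, φ=9.8, ψ=9.8, ω=4.7, ξ=2.6.
Option 1 regrets: 1.1, 1.3, 11.3, 6.4, 0.0 → max 11.3
Option 2 regrets: 1.5, 13.9, 13.5, 0.0, 1.5 → max 13.9
Option 3 regrets: 10.2, 0.0, 12.6, 1.5, 4.8 → max 12.6
Option 4 regrets: 0.0, 1.9, 0.0, 1.5, 5.6 → max 5.6
Option 5 regrets: 4.4, 14.7, 6.5, 6.9, 1.5 → max 14.7
Option 6 regrets: 1.8, 13.5, 0.1, 0.7, 1.9 → max 13.5
Smallest max regret = 5.6 → Option 4.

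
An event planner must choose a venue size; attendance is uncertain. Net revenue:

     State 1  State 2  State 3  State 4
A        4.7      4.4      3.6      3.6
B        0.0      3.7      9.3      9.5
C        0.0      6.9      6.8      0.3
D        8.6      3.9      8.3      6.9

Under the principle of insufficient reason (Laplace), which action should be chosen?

D

Row averages: A=4.075, B=5.625, C=3.5, D=6.925
Highest average = 6.925 → D.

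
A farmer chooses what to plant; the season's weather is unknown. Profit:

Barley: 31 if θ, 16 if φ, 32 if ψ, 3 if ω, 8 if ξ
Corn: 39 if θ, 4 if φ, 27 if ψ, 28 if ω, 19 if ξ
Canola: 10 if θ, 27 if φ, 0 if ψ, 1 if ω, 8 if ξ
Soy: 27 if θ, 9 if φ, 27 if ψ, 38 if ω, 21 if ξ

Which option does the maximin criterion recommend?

Soy

Row minima: Barley=3, Corn=4, Canola=0, Soy=9
Best worst-case = 9 → Soy.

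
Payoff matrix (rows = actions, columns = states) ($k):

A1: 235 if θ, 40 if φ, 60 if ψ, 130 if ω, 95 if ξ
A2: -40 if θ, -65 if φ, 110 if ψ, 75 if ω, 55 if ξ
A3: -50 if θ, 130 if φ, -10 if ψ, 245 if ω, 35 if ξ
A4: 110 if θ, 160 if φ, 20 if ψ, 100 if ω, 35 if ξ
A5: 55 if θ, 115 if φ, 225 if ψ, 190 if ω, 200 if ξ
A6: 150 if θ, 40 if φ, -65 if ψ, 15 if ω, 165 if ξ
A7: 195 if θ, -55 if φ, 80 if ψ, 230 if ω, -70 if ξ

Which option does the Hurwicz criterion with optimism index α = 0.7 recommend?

A1

A1: 0.7·235 + 0.3·40 = 176.5
A2: 0.7·110 + 0.3·(-65) = 57.5
A3: 0.7·245 + 0.3·(-50) = 156.5
A4: 0.7·160 + 0.3·20 = 118
A5: 0.7·225 + 0.3·55 = 174
A6: 0.7·165 + 0.3·(-65) = 96
A7: 0.7·230 + 0.3·(-70) = 140
Highest Hurwicz score = 176.5 → A1.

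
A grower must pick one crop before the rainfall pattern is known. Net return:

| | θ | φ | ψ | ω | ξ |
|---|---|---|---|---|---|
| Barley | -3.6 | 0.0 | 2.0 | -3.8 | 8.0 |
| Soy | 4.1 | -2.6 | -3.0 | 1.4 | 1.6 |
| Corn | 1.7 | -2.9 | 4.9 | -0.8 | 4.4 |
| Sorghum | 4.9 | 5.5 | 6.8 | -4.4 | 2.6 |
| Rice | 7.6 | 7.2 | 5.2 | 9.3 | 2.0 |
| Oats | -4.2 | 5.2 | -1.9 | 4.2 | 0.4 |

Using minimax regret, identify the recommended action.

Rice

Column bests: θ=7.6, φ=7.2, ψ=6.8, ω=9.3, ξ=8.0.
Barley regrets: 11.2, 7.2, 4.8, 13.1, 0.0 → max 13.1
Soy regrets: 3.5, 9.8, 9.8, 7.9, 6.4 → max 9.8
Corn regrets: 5.9, 10.1, 1.9, 10.1, 3.6 → max 10.1
Sorghum regrets: 2.7, 1.7, 0.0, 13.7, 5.4 → max 13.7
Rice regrets: 0.0, 0.0, 1.6, 0.0, 6.0 → max 6.0
Oats regrets: 11.8, 2.0, 8.7, 5.1, 7.6 → max 11.8
Smallest max regret = 6.0 → Rice.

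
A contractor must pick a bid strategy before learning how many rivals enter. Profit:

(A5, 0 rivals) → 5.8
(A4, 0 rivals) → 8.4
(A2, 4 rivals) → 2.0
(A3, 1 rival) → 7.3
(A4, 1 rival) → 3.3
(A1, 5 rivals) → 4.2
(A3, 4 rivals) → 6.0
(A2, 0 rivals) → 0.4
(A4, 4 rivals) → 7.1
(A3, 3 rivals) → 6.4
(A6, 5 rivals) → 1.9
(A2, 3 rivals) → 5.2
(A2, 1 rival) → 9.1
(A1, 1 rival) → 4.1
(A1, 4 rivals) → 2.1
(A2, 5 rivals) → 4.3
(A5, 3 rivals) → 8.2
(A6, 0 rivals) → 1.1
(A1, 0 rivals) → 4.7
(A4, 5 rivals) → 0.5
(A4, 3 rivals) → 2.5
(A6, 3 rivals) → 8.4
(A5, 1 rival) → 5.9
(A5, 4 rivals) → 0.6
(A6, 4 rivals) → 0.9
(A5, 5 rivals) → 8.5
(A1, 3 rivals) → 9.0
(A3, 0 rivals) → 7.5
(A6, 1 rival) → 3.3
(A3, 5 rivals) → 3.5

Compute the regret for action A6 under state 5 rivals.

6.6

Best payoff under 5 rivals is 8.5.
Regret = 8.5 − 1.9 = 6.6.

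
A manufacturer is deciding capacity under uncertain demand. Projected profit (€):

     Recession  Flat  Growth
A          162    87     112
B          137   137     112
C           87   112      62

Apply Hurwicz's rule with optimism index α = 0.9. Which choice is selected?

A: 0.9·162 + 0.1·87 = 154.5
B: 0.9·137 + 0.1·112 = 134.5
C: 0.9·112 + 0.1·62 = 107
Highest Hurwicz score = 154.5 → A.

A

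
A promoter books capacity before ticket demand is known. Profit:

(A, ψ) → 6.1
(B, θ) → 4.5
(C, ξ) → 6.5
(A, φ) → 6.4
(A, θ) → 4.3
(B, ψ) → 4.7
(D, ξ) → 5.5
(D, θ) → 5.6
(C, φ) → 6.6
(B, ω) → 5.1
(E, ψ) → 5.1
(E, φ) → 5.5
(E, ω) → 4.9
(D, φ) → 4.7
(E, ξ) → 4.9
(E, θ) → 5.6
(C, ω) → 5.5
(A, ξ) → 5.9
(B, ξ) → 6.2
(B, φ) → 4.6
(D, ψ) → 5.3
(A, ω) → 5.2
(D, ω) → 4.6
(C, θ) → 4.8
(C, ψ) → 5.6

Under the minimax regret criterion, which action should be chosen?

C

Column bests: θ=5.6, φ=6.6, ψ=6.1, ω=5.5, ξ=6.5.
A regrets: 1.3, 0.2, 0.0, 0.3, 0.6 → max 1.3
B regrets: 1.1, 2.0, 1.4, 0.4, 0.3 → max 2.0
C regrets: 0.8, 0.0, 0.5, 0.0, 0.0 → max 0.8
D regrets: 0.0, 1.9, 0.8, 0.9, 1.0 → max 1.9
E regrets: 0.0, 1.1, 1.0, 0.6, 1.6 → max 1.6
Smallest max regret = 0.8 → C.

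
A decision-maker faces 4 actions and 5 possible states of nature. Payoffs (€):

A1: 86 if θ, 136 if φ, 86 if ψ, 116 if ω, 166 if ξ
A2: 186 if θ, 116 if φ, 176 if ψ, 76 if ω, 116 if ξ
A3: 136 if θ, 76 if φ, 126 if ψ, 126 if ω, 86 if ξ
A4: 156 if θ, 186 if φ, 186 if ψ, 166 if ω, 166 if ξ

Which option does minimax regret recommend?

A4

Column bests: θ=186, φ=186, ψ=186, ω=166, ξ=166.
A1 regrets: 100, 50, 100, 50, 0 → max 100
A2 regrets: 0, 70, 10, 90, 50 → max 90
A3 regrets: 50, 110, 60, 40, 80 → max 110
A4 regrets: 30, 0, 0, 0, 0 → max 30
Smallest max regret = 30 → A4.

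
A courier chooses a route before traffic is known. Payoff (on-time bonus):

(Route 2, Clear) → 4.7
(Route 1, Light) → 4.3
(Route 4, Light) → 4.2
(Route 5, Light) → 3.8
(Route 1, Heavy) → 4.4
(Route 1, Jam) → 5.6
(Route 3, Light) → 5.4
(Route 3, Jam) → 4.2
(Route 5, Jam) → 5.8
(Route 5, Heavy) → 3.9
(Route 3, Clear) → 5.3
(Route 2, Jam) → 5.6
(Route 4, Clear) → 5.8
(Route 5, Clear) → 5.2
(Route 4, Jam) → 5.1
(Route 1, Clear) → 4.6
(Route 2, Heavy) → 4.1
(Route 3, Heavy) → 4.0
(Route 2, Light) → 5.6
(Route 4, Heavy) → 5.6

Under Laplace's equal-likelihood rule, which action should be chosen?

Row averages: Route 1=4.725, Route 2=5, Route 3=4.725, Route 4=5.175, Route 5=4.675
Highest average = 5.175 → Route 4.

Route 4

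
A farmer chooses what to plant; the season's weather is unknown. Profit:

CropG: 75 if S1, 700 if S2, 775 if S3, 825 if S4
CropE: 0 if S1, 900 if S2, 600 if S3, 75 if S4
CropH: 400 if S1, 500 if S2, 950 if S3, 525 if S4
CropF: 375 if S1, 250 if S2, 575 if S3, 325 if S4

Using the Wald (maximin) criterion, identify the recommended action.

Row minima: CropG=75, CropE=0, CropH=400, CropF=250
Best worst-case = 400 → CropH.

CropH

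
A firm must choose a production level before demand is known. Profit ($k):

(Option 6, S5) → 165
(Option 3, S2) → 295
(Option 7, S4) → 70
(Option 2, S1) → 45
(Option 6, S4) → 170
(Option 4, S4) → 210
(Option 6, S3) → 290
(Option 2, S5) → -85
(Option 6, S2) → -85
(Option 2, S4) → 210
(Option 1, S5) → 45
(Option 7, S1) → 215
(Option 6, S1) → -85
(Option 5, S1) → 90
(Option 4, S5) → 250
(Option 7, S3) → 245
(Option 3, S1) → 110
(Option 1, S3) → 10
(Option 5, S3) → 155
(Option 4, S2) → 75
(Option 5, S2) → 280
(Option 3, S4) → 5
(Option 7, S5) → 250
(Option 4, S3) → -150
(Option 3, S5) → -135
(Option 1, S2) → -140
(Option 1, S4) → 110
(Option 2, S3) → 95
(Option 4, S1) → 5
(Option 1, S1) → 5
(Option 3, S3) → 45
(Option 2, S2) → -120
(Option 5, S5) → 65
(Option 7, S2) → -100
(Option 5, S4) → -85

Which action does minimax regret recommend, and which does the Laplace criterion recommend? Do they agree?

minimax regret → Option 5; laplace → Option 7 (disagree)

Column bests: S1=215, S2=295, S3=290, S4=210, S5=250.
Option 1 regrets: 210, 435, 280, 100, 205 → max 435
Option 2 regrets: 170, 415, 195, 0, 335 → max 415
Option 3 regrets: 105, 0, 245, 205, 385 → max 385
Option 4 regrets: 210, 220, 440, 0, 0 → max 440
Option 5 regrets: 125, 15, 135, 295, 185 → max 295
Option 6 regrets: 300, 380, 0, 40, 85 → max 380
Option 7 regrets: 0, 395, 45, 140, 0 → max 395
Smallest max regret = 295 → Option 5.
Row averages: Option 1=6, Option 2=29, Option 3=64, Option 4=78, Option 5=101, Option 6=91, Option 7=136
Highest average = 136 → Option 7.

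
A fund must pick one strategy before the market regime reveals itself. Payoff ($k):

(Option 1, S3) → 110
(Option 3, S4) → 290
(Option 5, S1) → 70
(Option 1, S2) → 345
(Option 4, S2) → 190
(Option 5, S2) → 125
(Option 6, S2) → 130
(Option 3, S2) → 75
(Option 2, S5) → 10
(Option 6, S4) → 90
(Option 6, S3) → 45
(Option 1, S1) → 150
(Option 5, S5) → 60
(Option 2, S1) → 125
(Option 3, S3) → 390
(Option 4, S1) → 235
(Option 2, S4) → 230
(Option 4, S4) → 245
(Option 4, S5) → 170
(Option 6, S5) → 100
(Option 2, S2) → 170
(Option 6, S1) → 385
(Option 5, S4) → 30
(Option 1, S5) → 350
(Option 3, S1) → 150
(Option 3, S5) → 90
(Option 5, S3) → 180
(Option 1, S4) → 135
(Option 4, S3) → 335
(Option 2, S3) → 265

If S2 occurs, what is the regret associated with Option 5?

220

Best payoff under S2 is 345.
Regret = 345 − 125 = 220.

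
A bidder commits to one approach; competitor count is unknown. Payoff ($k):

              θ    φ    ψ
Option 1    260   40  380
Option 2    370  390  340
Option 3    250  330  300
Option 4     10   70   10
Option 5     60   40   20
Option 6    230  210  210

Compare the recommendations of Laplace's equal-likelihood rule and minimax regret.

laplace → Option 2; minimax regret → Option 2 (agree)

Row averages: Option 1=680/3, Option 2=1100/3, Option 3=880/3, Option 4=30, Option 5=40, Option 6=650/3
Highest average = 1100/3 → Option 2.
Column bests: θ=370, φ=390, ψ=380.
Option 1 regrets: 110, 350, 0 → max 350
Option 2 regrets: 0, 0, 40 → max 40
Option 3 regrets: 120, 60, 80 → max 120
Option 4 regrets: 360, 320, 370 → max 370
Option 5 regrets: 310, 350, 360 → max 360
Option 6 regrets: 140, 180, 170 → max 180
Smallest max regret = 40 → Option 2.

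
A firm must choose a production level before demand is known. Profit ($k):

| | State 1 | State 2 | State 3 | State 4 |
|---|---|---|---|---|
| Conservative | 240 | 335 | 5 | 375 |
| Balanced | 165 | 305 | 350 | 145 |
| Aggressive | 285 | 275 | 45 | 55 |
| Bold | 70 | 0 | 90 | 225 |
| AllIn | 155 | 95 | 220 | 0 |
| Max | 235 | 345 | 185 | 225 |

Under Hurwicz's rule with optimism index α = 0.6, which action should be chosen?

Conservative: 0.6·375 + 0.4·5 = 227
Balanced: 0.6·350 + 0.4·145 = 268
Aggressive: 0.6·285 + 0.4·45 = 189
Bold: 0.6·225 + 0.4·0 = 135
AllIn: 0.6·220 + 0.4·0 = 132
Max: 0.6·345 + 0.4·185 = 281
Highest Hurwicz score = 281 → Max.

Max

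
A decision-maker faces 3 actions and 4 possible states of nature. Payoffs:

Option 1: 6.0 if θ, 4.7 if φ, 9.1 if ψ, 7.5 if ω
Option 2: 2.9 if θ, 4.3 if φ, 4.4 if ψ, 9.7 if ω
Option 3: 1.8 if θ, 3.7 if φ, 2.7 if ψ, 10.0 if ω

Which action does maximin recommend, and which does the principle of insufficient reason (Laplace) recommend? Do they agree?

Row minima: Option 1=4.7, Option 2=2.9, Option 3=1.8
Best worst-case = 4.7 → Option 1.
Row averages: Option 1=6.825, Option 2=5.325, Option 3=4.55
Highest average = 6.825 → Option 1.

maximin → Option 1; laplace → Option 1 (agree)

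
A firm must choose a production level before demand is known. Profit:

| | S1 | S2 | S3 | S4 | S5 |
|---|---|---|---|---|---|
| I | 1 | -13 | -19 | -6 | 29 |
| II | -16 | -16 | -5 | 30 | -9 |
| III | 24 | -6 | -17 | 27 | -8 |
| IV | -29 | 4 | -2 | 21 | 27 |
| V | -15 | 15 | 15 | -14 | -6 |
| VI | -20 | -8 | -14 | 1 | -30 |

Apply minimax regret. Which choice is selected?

Column bests: S1=24, S2=15, S3=15, S4=30, S5=29.
I regrets: 23, 28, 34, 36, 0 → max 36
II regrets: 40, 31, 20, 0, 38 → max 40
III regrets: 0, 21, 32, 3, 37 → max 37
IV regrets: 53, 11, 17, 9, 2 → max 53
V regrets: 39, 0, 0, 44, 35 → max 44
VI regrets: 44, 23, 29, 29, 59 → max 59
Smallest max regret = 36 → I.

I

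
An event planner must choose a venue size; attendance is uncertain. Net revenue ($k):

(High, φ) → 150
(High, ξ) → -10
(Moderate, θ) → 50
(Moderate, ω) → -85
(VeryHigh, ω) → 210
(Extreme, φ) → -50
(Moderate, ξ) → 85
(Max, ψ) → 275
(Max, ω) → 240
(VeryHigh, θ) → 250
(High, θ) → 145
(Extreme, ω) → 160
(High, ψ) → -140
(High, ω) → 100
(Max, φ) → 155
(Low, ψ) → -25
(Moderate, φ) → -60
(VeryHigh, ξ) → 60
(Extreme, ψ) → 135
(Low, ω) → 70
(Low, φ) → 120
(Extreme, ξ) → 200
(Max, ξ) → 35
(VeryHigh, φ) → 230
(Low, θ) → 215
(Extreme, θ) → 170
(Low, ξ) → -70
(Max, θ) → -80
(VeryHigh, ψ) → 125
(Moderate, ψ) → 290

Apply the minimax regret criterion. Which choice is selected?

VeryHigh

Column bests: θ=250, φ=230, ψ=290, ω=240, ξ=200.
Low regrets: 35, 110, 315, 170, 270 → max 315
Moderate regrets: 200, 290, 0, 325, 115 → max 325
High regrets: 105, 80, 430, 140, 210 → max 430
VeryHigh regrets: 0, 0, 165, 30, 140 → max 165
Extreme regrets: 80, 280, 155, 80, 0 → max 280
Max regrets: 330, 75, 15, 0, 165 → max 330
Smallest max regret = 165 → VeryHigh.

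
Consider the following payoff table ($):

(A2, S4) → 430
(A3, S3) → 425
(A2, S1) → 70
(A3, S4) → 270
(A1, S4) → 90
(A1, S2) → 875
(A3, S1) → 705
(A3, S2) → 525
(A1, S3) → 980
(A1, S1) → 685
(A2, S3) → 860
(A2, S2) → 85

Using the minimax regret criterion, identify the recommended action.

A1

Column bests: S1=705, S2=875, S3=980, S4=430.
A1 regrets: 20, 0, 0, 340 → max 340
A2 regrets: 635, 790, 120, 0 → max 790
A3 regrets: 0, 350, 555, 160 → max 555
Smallest max regret = 340 → A1.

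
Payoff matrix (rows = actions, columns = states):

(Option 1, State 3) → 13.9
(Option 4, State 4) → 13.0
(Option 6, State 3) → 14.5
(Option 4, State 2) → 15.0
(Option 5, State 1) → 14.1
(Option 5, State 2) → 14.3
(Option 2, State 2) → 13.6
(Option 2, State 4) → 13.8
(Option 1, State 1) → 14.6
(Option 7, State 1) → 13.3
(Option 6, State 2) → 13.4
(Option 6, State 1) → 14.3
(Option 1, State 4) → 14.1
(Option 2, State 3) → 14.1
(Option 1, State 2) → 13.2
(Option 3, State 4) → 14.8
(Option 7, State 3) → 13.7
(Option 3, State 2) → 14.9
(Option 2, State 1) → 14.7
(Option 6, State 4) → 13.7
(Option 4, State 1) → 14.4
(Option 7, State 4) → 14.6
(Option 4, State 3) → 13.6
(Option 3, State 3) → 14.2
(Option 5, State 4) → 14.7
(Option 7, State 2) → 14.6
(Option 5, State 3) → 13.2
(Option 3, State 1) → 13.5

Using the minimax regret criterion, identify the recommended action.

Option 3

Column bests: State 1=14.7, State 2=15.0, State 3=14.5, State 4=14.8.
Option 1 regrets: 0.1, 1.8, 0.6, 0.7 → max 1.8
Option 2 regrets: 0.0, 1.4, 0.4, 1.0 → max 1.4
Option 3 regrets: 1.2, 0.1, 0.3, 0.0 → max 1.2
Option 4 regrets: 0.3, 0.0, 0.9, 1.8 → max 1.8
Option 5 regrets: 0.6, 0.7, 1.3, 0.1 → max 1.3
Option 6 regrets: 0.4, 1.6, 0.0, 1.1 → max 1.6
Option 7 regrets: 1.4, 0.4, 0.8, 0.2 → max 1.4
Smallest max regret = 1.2 → Option 3.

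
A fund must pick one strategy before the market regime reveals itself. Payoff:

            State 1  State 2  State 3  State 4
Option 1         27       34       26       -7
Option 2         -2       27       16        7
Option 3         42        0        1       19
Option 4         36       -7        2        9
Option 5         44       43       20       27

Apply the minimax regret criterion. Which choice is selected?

Column bests: State 1=44, State 2=43, State 3=26, State 4=27.
Option 1 regrets: 17, 9, 0, 34 → max 34
Option 2 regrets: 46, 16, 10, 20 → max 46
Option 3 regrets: 2, 43, 25, 8 → max 43
Option 4 regrets: 8, 50, 24, 18 → max 50
Option 5 regrets: 0, 0, 6, 0 → max 6
Smallest max regret = 6 → Option 5.

Option 5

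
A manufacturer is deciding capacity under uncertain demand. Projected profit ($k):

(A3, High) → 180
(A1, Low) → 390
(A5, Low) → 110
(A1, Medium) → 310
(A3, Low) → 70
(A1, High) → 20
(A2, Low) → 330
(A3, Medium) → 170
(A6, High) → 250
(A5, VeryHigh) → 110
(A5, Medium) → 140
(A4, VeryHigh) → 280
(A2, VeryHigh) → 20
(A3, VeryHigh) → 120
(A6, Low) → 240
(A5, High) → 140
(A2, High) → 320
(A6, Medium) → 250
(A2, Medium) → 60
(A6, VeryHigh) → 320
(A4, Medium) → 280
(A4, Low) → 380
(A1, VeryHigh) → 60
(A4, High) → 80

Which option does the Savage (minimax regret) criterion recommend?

A6

Column bests: Low=390, Medium=310, High=320, VeryHigh=320.
A1 regrets: 0, 0, 300, 260 → max 300
A2 regrets: 60, 250, 0, 300 → max 300
A3 regrets: 320, 140, 140, 200 → max 320
A4 regrets: 10, 30, 240, 40 → max 240
A5 regrets: 280, 170, 180, 210 → max 280
A6 regrets: 150, 60, 70, 0 → max 150
Smallest max regret = 150 → A6.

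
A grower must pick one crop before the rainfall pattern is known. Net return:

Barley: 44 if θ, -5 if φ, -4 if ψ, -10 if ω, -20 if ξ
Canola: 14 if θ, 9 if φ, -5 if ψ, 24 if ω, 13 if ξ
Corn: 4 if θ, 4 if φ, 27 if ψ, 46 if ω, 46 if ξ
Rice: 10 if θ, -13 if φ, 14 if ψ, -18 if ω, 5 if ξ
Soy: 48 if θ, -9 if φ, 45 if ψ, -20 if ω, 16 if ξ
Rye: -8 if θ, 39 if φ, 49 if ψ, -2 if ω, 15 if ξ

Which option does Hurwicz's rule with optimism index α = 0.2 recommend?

Barley: 0.2·44 + 0.8·(-20) = -7.2
Canola: 0.2·24 + 0.8·(-5) = 0.8
Corn: 0.2·46 + 0.8·4 = 12.4
Rice: 0.2·14 + 0.8·(-18) = -11.6
Soy: 0.2·48 + 0.8·(-20) = -6.4
Rye: 0.2·49 + 0.8·(-8) = 3.4
Highest Hurwicz score = 12.4 → Corn.

Corn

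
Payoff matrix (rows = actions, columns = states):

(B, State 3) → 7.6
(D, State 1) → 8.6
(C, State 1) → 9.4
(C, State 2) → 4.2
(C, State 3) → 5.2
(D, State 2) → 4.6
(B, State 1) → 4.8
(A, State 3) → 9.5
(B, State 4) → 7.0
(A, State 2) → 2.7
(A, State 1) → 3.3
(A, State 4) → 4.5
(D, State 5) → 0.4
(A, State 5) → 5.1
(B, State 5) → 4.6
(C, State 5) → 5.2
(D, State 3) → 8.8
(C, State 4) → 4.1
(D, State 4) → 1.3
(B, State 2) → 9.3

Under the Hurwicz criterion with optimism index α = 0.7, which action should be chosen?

A: 0.7·9.5 + 0.3·2.7 = 7.46
B: 0.7·9.3 + 0.3·4.6 = 7.89
C: 0.7·9.4 + 0.3·4.1 = 7.81
D: 0.7·8.8 + 0.3·0.4 = 6.28
Highest Hurwicz score = 7.89 → B.

B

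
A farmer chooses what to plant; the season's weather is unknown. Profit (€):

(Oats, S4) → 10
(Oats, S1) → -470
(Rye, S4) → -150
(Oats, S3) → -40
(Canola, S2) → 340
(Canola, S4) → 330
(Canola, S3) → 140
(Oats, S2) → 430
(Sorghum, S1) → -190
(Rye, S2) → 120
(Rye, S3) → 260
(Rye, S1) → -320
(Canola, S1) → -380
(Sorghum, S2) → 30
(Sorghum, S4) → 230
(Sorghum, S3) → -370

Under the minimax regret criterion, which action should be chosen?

Canola

Column bests: S1=-190, S2=430, S3=260, S4=330.
Sorghum regrets: 0, 400, 630, 100 → max 630
Rye regrets: 130, 310, 0, 480 → max 480
Canola regrets: 190, 90, 120, 0 → max 190
Oats regrets: 280, 0, 300, 320 → max 320
Smallest max regret = 190 → Canola.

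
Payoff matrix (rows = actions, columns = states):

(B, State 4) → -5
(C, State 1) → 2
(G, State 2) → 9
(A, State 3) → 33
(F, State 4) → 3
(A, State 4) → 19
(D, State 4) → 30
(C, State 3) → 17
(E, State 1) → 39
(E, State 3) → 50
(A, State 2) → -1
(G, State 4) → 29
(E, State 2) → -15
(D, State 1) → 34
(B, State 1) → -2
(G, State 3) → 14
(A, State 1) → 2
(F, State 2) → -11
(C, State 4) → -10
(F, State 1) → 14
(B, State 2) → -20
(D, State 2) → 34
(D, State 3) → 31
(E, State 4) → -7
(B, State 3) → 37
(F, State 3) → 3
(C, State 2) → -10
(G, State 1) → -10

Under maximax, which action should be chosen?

E

Row maxima: A=33, B=37, C=17, D=34, E=50, F=14, G=29
Best best-case = 50 → E.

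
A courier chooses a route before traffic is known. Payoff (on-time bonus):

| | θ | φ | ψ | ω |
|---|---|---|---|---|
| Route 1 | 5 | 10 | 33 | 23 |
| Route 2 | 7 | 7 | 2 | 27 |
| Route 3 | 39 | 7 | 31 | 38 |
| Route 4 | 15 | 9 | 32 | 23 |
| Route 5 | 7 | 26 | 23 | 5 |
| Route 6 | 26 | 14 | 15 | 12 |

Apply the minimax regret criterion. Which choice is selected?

Route 3

Column bests: θ=39, φ=26, ψ=33, ω=38.
Route 1 regrets: 34, 16, 0, 15 → max 34
Route 2 regrets: 32, 19, 31, 11 → max 32
Route 3 regrets: 0, 19, 2, 0 → max 19
Route 4 regrets: 24, 17, 1, 15 → max 24
Route 5 regrets: 32, 0, 10, 33 → max 33
Route 6 regrets: 13, 12, 18, 26 → max 26
Smallest max regret = 19 → Route 3.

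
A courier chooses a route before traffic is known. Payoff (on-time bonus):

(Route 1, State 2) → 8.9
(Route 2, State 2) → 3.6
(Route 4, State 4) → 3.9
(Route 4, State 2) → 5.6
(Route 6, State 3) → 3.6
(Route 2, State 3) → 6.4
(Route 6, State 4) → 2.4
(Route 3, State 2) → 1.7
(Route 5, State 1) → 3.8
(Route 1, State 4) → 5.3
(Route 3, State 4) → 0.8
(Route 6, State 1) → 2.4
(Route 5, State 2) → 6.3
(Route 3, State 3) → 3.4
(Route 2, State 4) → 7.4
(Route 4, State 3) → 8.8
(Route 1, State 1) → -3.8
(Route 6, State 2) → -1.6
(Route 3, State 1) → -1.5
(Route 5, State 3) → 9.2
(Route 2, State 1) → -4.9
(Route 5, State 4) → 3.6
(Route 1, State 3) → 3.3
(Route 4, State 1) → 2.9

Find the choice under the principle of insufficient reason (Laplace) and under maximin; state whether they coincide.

laplace → Route 5; maximin → Route 5 (agree)

Row averages: Route 1=3.425, Route 2=3.125, Route 3=1.1, Route 4=5.3, Route 5=5.725, Route 6=1.7
Highest average = 5.725 → Route 5.
Row minima: Route 1=-3.8, Route 2=-4.9, Route 3=-1.5, Route 4=2.9, Route 5=3.6, Route 6=-1.6
Best worst-case = 3.6 → Route 5.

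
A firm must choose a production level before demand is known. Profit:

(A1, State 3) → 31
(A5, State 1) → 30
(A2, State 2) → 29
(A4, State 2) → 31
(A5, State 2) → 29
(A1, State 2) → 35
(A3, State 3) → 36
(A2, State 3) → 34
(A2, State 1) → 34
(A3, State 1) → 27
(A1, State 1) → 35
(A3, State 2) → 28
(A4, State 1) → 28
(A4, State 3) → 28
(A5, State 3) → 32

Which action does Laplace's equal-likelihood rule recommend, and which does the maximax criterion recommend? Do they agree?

Row averages: A1=101/3, A2=97/3, A3=91/3, A4=29, A5=91/3
Highest average = 101/3 → A1.
Row maxima: A1=35, A2=34, A3=36, A4=31, A5=32
Best best-case = 36 → A3.

laplace → A1; maximax → A3 (disagree)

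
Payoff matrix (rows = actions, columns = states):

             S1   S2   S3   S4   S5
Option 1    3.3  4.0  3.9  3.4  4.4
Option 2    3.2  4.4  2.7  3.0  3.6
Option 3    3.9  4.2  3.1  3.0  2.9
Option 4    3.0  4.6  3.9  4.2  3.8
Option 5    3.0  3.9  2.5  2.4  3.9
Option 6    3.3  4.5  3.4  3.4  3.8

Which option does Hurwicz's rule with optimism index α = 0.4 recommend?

Option 6

Option 1: 0.4·4.4 + 0.6·3.3 = 3.74
Option 2: 0.4·4.4 + 0.6·2.7 = 3.38
Option 3: 0.4·4.2 + 0.6·2.9 = 3.42
Option 4: 0.4·4.6 + 0.6·3.0 = 3.64
Option 5: 0.4·3.9 + 0.6·2.4 = 3
Option 6: 0.4·4.5 + 0.6·3.3 = 3.78
Highest Hurwicz score = 3.78 → Option 6.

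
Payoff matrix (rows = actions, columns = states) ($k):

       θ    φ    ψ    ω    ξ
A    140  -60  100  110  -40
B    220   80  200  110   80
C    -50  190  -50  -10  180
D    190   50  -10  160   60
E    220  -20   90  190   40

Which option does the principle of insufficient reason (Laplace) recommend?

B

Row averages: A=50, B=138, C=52, D=90, E=104
Highest average = 138 → B.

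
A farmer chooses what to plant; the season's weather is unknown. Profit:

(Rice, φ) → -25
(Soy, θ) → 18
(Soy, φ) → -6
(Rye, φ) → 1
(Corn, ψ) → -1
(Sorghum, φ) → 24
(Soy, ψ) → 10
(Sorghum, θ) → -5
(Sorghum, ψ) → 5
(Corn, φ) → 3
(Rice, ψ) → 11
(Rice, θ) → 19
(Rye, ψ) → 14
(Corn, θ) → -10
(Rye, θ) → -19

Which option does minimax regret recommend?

Sorghum

Column bests: θ=19, φ=24, ψ=14.
Soy regrets: 1, 30, 4 → max 30
Sorghum regrets: 24, 0, 9 → max 24
Rye regrets: 38, 23, 0 → max 38
Rice regrets: 0, 49, 3 → max 49
Corn regrets: 29, 21, 15 → max 29
Smallest max regret = 24 → Sorghum.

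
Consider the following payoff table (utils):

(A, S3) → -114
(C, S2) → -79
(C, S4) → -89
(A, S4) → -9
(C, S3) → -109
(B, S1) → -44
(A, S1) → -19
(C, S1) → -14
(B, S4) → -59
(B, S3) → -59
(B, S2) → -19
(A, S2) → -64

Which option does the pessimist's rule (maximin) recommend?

B

Row minima: A=-114, B=-59, C=-109
Best worst-case = -59 → B.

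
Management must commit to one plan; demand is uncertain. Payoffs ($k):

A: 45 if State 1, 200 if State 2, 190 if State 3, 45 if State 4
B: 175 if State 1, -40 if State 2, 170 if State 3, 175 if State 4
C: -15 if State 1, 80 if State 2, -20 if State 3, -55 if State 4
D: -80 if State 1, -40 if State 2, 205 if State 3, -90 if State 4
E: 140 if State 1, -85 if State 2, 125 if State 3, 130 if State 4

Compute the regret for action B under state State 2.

Best payoff under State 2 is 200.
Regret = 200 − (-40) = 240.

240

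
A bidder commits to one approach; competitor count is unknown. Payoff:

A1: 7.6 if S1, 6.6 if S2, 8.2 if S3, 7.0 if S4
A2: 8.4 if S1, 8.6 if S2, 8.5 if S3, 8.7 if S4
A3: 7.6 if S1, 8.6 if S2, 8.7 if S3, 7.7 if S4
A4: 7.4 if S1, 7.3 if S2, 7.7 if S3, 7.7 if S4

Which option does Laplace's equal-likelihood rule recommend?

A2

Row averages: A1=7.35, A2=8.55, A3=8.15, A4=7.525
Highest average = 8.55 → A2.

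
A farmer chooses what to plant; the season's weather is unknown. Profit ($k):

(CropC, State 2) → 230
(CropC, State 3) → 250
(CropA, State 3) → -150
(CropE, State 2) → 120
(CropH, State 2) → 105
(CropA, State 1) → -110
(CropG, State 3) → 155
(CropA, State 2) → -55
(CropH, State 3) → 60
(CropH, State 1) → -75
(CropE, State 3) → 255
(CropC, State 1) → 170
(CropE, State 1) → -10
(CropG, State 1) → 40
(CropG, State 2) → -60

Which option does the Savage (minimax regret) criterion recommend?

Column bests: State 1=170, State 2=230, State 3=255.
CropE regrets: 180, 110, 0 → max 180
CropC regrets: 0, 0, 5 → max 5
CropH regrets: 245, 125, 195 → max 245
CropG regrets: 130, 290, 100 → max 290
CropA regrets: 280, 285, 405 → max 405
Smallest max regret = 5 → CropC.

CropC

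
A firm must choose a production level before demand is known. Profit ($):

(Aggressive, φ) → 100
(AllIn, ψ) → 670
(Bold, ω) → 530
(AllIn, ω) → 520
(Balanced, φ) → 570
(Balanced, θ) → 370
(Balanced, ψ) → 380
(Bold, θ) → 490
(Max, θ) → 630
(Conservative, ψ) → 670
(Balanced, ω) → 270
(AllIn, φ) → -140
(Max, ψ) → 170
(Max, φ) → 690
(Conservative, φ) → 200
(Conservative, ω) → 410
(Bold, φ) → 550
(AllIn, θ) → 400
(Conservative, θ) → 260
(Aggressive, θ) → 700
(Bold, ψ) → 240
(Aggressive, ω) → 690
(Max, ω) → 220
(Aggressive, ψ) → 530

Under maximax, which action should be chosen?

Row maxima: Conservative=670, Balanced=570, Aggressive=700, Bold=550, AllIn=670, Max=690
Best best-case = 700 → Aggressive.

Aggressive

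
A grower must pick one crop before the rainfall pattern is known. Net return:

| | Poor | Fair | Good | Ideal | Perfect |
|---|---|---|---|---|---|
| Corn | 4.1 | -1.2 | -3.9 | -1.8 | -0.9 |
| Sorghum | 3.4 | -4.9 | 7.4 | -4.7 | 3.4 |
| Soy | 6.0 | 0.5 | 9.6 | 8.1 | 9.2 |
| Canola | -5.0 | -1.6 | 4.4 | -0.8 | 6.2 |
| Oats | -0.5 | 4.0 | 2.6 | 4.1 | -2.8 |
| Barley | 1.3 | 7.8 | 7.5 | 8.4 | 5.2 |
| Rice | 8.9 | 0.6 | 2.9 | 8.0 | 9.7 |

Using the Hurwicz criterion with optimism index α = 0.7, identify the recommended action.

Rice

Corn: 0.7·4.1 + 0.3·(-3.9) = 1.7
Sorghum: 0.7·7.4 + 0.3·(-4.9) = 3.71
Soy: 0.7·9.6 + 0.3·0.5 = 6.87
Canola: 0.7·6.2 + 0.3·(-5.0) = 2.84
Oats: 0.7·4.1 + 0.3·(-2.8) = 2.03
Barley: 0.7·8.4 + 0.3·1.3 = 6.27
Rice: 0.7·9.7 + 0.3·0.6 = 6.97
Highest Hurwicz score = 6.97 → Rice.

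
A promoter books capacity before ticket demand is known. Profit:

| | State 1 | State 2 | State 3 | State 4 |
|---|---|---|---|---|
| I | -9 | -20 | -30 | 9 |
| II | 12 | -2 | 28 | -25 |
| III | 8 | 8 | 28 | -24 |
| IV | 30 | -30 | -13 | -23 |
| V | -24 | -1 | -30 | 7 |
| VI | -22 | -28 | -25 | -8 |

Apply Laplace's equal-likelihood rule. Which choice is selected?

III

Row averages: I=-12.5, II=3.25, III=5, IV=-9, V=-12, VI=-20.75
Highest average = 5 → III.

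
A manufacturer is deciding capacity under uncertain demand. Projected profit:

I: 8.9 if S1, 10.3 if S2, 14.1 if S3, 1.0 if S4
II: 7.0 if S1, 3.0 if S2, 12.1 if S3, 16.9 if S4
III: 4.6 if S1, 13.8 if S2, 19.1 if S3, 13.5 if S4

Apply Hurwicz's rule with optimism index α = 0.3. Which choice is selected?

III

I: 0.3·14.1 + 0.7·1.0 = 4.93
II: 0.3·16.9 + 0.7·3.0 = 7.17
III: 0.3·19.1 + 0.7·4.6 = 8.95
Highest Hurwicz score = 8.95 → III.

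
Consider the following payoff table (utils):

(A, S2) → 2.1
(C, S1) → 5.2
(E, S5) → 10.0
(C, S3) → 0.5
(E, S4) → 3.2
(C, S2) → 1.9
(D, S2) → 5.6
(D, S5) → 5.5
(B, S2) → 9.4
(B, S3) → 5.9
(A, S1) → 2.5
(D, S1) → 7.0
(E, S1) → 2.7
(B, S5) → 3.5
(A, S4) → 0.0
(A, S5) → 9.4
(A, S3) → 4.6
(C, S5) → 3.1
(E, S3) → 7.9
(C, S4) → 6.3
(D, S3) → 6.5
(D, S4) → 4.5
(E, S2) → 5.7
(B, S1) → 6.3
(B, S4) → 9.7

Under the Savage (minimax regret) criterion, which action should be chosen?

Column bests: S1=7.0, S2=9.4, S3=7.9, S4=9.7, S5=10.0.
A regrets: 4.5, 7.3, 3.3, 9.7, 0.6 → max 9.7
B regrets: 0.7, 0.0, 2.0, 0.0, 6.5 → max 6.5
C regrets: 1.8, 7.5, 7.4, 3.4, 6.9 → max 7.5
D regrets: 0.0, 3.8, 1.4, 5.2, 4.5 → max 5.2
E regrets: 4.3, 3.7, 0.0, 6.5, 0.0 → max 6.5
Smallest max regret = 5.2 → D.

D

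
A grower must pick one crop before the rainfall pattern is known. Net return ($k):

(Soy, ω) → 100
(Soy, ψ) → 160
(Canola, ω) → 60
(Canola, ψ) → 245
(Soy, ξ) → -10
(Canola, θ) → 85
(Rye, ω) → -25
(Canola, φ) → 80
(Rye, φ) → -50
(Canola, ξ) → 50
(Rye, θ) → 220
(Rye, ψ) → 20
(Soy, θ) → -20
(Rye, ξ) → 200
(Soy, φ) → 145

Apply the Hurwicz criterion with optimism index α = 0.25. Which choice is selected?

Canola

Soy: 0.25·160 + 0.75·(-20) = 25
Canola: 0.25·245 + 0.75·50 = 98.75
Rye: 0.25·220 + 0.75·(-50) = 17.5
Highest Hurwicz score = 98.75 → Canola.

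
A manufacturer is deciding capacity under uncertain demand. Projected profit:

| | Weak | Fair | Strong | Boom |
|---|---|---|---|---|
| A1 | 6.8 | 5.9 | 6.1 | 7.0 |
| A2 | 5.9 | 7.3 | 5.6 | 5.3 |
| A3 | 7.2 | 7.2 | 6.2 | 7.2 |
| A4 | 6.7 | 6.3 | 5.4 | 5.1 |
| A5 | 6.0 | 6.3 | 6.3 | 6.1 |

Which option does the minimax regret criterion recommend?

Column bests: Weak=7.2, Fair=7.3, Strong=6.3, Boom=7.2.
A1 regrets: 0.4, 1.4, 0.2, 0.2 → max 1.4
A2 regrets: 1.3, 0.0, 0.7, 1.9 → max 1.9
A3 regrets: 0.0, 0.1, 0.1, 0.0 → max 0.1
A4 regrets: 0.5, 1.0, 0.9, 2.1 → max 2.1
A5 regrets: 1.2, 1.0, 0.0, 1.1 → max 1.2
Smallest max regret = 0.1 → A3.

A3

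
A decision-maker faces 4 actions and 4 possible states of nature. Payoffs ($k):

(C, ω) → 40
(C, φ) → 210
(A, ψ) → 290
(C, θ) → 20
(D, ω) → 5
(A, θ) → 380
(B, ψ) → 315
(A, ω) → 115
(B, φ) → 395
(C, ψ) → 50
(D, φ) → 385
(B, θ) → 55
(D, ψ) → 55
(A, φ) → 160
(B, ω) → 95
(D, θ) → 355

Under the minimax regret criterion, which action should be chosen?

A

Column bests: θ=380, φ=395, ψ=315, ω=115.
A regrets: 0, 235, 25, 0 → max 235
B regrets: 325, 0, 0, 20 → max 325
C regrets: 360, 185, 265, 75 → max 360
D regrets: 25, 10, 260, 110 → max 260
Smallest max regret = 235 → A.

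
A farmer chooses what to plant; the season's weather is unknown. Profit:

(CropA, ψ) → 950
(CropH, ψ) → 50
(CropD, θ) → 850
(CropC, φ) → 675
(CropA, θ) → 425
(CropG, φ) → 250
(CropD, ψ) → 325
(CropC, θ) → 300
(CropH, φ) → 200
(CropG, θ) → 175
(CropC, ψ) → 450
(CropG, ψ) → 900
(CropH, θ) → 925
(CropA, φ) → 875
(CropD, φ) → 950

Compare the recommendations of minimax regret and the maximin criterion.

minimax regret → CropA; maximin → CropA (agree)

Column bests: θ=925, φ=950, ψ=950.
CropC regrets: 625, 275, 500 → max 625
CropA regrets: 500, 75, 0 → max 500
CropH regrets: 0, 750, 900 → max 900
CropD regrets: 75, 0, 625 → max 625
CropG regrets: 750, 700, 50 → max 750
Smallest max regret = 500 → CropA.
Row minima: CropC=300, CropA=425, CropH=50, CropD=325, CropG=175
Best worst-case = 425 → CropA.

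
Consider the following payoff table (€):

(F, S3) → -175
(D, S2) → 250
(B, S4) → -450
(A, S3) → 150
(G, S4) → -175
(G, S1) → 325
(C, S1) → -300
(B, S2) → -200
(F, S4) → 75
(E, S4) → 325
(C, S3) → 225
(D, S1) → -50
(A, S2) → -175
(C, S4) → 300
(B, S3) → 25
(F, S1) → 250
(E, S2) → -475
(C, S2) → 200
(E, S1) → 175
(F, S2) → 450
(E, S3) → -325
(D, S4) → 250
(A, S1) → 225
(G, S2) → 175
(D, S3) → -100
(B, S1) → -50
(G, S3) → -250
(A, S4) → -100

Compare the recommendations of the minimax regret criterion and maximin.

minimax regret → D; maximin → D (agree)

Column bests: S1=325, S2=450, S3=225, S4=325.
A regrets: 100, 625, 75, 425 → max 625
B regrets: 375, 650, 200, 775 → max 775
C regrets: 625, 250, 0, 25 → max 625
D regrets: 375, 200, 325, 75 → max 375
E regrets: 150, 925, 550, 0 → max 925
F regrets: 75, 0, 400, 250 → max 400
G regrets: 0, 275, 475, 500 → max 500
Smallest max regret = 375 → D.
Row minima: A=-175, B=-450, C=-300, D=-100, E=-475, F=-175, G=-250
Best worst-case = -100 → D.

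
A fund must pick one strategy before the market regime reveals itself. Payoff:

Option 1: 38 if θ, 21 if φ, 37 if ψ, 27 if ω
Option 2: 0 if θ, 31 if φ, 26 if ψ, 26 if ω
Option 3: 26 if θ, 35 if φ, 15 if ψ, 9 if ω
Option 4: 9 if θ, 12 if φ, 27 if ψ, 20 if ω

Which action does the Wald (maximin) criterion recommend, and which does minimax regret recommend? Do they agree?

Row minima: Option 1=21, Option 2=0, Option 3=9, Option 4=9
Best worst-case = 21 → Option 1.
Column bests: θ=38, φ=35, ψ=37, ω=27.
Option 1 regrets: 0, 14, 0, 0 → max 14
Option 2 regrets: 38, 4, 11, 1 → max 38
Option 3 regrets: 12, 0, 22, 18 → max 22
Option 4 regrets: 29, 23, 10, 7 → max 29
Smallest max regret = 14 → Option 1.

maximin → Option 1; minimax regret → Option 1 (agree)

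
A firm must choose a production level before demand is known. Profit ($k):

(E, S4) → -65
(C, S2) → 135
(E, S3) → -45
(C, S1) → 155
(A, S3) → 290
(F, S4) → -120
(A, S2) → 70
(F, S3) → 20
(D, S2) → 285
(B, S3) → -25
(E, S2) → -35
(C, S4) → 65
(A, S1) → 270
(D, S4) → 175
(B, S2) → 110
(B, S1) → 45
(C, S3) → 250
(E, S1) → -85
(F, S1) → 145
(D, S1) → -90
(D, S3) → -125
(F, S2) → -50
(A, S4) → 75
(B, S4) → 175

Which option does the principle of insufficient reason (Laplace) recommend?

A

Row averages: A=176.25, B=76.25, C=151.25, D=61.25, E=-57.5, F=-1.25
Highest average = 176.25 → A.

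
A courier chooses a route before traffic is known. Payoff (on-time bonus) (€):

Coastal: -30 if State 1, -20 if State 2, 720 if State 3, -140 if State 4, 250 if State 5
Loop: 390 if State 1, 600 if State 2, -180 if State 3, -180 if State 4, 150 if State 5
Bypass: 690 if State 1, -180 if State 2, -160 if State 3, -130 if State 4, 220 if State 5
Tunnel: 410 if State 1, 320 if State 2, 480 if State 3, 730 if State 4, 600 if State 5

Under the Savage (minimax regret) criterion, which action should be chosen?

Tunnel

Column bests: State 1=690, State 2=600, State 3=720, State 4=730, State 5=600.
Coastal regrets: 720, 620, 0, 870, 350 → max 870
Loop regrets: 300, 0, 900, 910, 450 → max 910
Bypass regrets: 0, 780, 880, 860, 380 → max 880
Tunnel regrets: 280, 280, 240, 0, 0 → max 280
Smallest max regret = 280 → Tunnel.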